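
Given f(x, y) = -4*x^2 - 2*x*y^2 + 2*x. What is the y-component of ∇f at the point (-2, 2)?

(∇f)_2 = ∂f/∂y = -4*x*y
At (-2, 2): 16.

16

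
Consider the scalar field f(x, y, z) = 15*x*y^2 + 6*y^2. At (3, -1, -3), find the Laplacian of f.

∂²f/∂x² = 0
∂²f/∂y² = 6*(5*x + 2)
∂²f/∂z² = 0
∇²f = 30*x + 12
At (3, -1, -3): 102.

102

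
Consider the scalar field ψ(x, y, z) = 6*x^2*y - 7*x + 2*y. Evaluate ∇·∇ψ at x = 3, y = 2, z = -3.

∂²ψ/∂x² = 12*y
∂²ψ/∂y² = 0
∂²ψ/∂z² = 0
∇²ψ = 12*y
At (3, 2, -3): 24.

24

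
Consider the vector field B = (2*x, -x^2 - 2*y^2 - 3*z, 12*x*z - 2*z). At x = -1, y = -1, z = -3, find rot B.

(∇×B)₁ = ∂B₃/∂y − ∂B₂/∂z = 3
(∇×B)₂ = ∂B₁/∂z − ∂B₃/∂x = -12*z
(∇×B)₃ = ∂B₂/∂x − ∂B₁/∂y = -2*x
∇×B = (3, -12*z, -2*x)
At (-1, -1, -3): (3, 36, 2).

(3, 36, 2)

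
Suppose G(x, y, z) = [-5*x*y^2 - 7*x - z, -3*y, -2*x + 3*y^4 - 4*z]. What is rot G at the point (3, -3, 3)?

(-324, 1, -90)

(∇×G)₁ = ∂G₃/∂y − ∂G₂/∂z = 12*y^3
(∇×G)₂ = ∂G₁/∂z − ∂G₃/∂x = 1
(∇×G)₃ = ∂G₂/∂x − ∂G₁/∂y = 10*x*y
∇×G = (12*y^3, 1, 10*x*y)
At (3, -3, 3): (-324, 1, -90).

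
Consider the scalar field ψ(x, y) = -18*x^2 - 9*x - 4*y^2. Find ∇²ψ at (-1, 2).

-44

∂²ψ/∂x² = -36
∂²ψ/∂y² = -8
∇²ψ = -44
At (-1, 2): -44.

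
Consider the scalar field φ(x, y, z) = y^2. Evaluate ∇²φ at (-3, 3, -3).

2

∂²φ/∂x² = 0
∂²φ/∂y² = 2
∂²φ/∂z² = 0
∇²φ = 2
At (-3, 3, -3): 2.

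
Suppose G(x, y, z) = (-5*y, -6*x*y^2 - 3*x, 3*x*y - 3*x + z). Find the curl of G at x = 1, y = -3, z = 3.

(∇×G)₁ = ∂G₃/∂y − ∂G₂/∂z = 3*x
(∇×G)₂ = ∂G₁/∂z − ∂G₃/∂x = -3*y + 3
(∇×G)₃ = ∂G₂/∂x − ∂G₁/∂y = -6*y^2 + 2
∇×G = (3*x, -3*y + 3, -6*y^2 + 2)
At (1, -3, 3): (3, 12, -52).

(3, 12, -52)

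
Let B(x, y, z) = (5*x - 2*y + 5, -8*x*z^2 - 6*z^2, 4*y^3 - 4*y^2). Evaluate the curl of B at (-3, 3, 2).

(12, 0, -30)

(∇×B)₁ = ∂B₃/∂y − ∂B₂/∂z = 16*x*z + 12*y^2 - 8*y + 12*z
(∇×B)₂ = ∂B₁/∂z − ∂B₃/∂x = 0
(∇×B)₃ = ∂B₂/∂x − ∂B₁/∂y = -8*z^2 + 2
∇×B = (16*x*z + 12*y^2 - 8*y + 12*z, 0, -8*z^2 + 2)
At (-3, 3, 2): (12, 0, -30).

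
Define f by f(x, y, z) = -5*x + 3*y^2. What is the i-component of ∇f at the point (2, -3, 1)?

(∇f)_1 = ∂f/∂x = -5
At (2, -3, 1): -5.

-5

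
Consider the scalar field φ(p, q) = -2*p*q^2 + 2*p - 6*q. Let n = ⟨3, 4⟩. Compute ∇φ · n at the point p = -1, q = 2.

-10

∂φ/∂p = -2*q^2 + 2
∂φ/∂q = -4*p*q - 6
∇φ at (-1, 2) = (-6, 2)
∇φ · n = (-6)(3) + (2)(4) = -10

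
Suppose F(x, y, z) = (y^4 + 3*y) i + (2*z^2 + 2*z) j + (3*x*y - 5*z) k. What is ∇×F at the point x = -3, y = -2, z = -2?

(-3, 6, 29)

(∇×F)₁ = ∂F₃/∂y − ∂F₂/∂z = 3*x - 4*z - 2
(∇×F)₂ = ∂F₁/∂z − ∂F₃/∂x = -3*y
(∇×F)₃ = ∂F₂/∂x − ∂F₁/∂y = -4*y^3 - 3
∇×F = (3*x - 4*z - 2, -3*y, -4*y^3 - 3)
At (-3, -2, -2): (-3, 6, 29).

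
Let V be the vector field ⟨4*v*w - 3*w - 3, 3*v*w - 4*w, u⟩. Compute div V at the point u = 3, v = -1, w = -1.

-3

∂V₁/∂u = 0
∂V₂/∂v = 3*w
∂V₃/∂w = 0
∇·V = 3*w
At (3, -1, -1): -3.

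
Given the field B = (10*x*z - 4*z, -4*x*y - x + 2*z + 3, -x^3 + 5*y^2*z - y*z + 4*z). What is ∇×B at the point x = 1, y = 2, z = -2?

(-40, 9, -9)

(∇×B)₁ = ∂B₃/∂y − ∂B₂/∂z = 10*y*z - z - 2
(∇×B)₂ = ∂B₁/∂z − ∂B₃/∂x = 3*x^2 + 10*x - 4
(∇×B)₃ = ∂B₂/∂x − ∂B₁/∂y = -4*y - 1
∇×B = (10*y*z - z - 2, 3*x^2 + 10*x - 4, -4*y - 1)
At (1, 2, -2): (-40, 9, -9).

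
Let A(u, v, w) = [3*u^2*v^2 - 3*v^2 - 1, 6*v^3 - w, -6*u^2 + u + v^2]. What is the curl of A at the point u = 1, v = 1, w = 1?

(∇×A)₁ = ∂A₃/∂v − ∂A₂/∂w = 2*v + 1
(∇×A)₂ = ∂A₁/∂w − ∂A₃/∂u = 12*u - 1
(∇×A)₃ = ∂A₂/∂u − ∂A₁/∂v = -6*u^2*v + 6*v
∇×A = (2*v + 1, 12*u - 1, -6*u^2*v + 6*v)
At (1, 1, 1): (3, 11, 0).

(3, 11, 0)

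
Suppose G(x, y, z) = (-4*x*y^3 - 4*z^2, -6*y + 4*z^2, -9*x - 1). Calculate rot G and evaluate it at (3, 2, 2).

(-16, -7, 144)

(∇×G)₁ = ∂G₃/∂y − ∂G₂/∂z = -8*z
(∇×G)₂ = ∂G₁/∂z − ∂G₃/∂x = -8*z + 9
(∇×G)₃ = ∂G₂/∂x − ∂G₁/∂y = 12*x*y^2
∇×G = (-8*z, -8*z + 9, 12*x*y^2)
At (3, 2, 2): (-16, -7, 144).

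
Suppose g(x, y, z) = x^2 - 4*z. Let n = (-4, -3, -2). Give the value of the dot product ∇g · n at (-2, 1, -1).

24

∂g/∂x = 2*x
∂g/∂y = 0
∂g/∂z = -4
∇g at (-2, 1, -1) = (-4, 0, -4)
∇g · n = (-4)(-4) + (0)(-3) + (-4)(-2) = 24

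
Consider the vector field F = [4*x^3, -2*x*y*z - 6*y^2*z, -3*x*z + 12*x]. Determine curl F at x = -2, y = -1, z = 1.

(10, -9, 2)

(∇×F)₁ = ∂F₃/∂y − ∂F₂/∂z = 2*x*y + 6*y^2
(∇×F)₂ = ∂F₁/∂z − ∂F₃/∂x = 3*z - 12
(∇×F)₃ = ∂F₂/∂x − ∂F₁/∂y = -2*y*z
∇×F = (2*x*y + 6*y^2, 3*z - 12, -2*y*z)
At (-2, -1, 1): (10, -9, 2).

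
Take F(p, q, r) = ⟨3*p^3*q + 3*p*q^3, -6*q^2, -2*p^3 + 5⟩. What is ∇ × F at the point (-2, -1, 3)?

(0, 24, 42)

(∇×F)₁ = ∂F₃/∂q − ∂F₂/∂r = 0
(∇×F)₂ = ∂F₁/∂r − ∂F₃/∂p = 6*p^2
(∇×F)₃ = ∂F₂/∂p − ∂F₁/∂q = -3*p^3 - 9*p*q^2
∇×F = (0, 6*p^2, -3*p^3 - 9*p*q^2)
At (-2, -1, 3): (0, 24, 42).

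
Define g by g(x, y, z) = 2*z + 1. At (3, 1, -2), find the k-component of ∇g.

2

(∇g)_3 = ∂g/∂z = 2
At (3, 1, -2): 2.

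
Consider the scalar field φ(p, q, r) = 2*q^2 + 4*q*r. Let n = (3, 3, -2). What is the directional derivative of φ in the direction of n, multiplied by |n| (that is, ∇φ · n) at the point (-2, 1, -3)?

∂φ/∂p = 0
∂φ/∂q = 4*q + 4*r
∂φ/∂r = 4*q
∇φ at (-2, 1, -3) = (0, -8, 4)
∇φ · n = (0)(3) + (-8)(3) + (4)(-2) = -32

-32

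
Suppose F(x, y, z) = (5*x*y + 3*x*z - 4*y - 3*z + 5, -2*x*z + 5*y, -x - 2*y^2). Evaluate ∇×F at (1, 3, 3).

(∇×F)₁ = ∂F₃/∂y − ∂F₂/∂z = 2*x - 4*y
(∇×F)₂ = ∂F₁/∂z − ∂F₃/∂x = 3*x - 2
(∇×F)₃ = ∂F₂/∂x − ∂F₁/∂y = -5*x - 2*z + 4
∇×F = (2*x - 4*y, 3*x - 2, -5*x - 2*z + 4)
At (1, 3, 3): (-10, 1, -7).

(-10, 1, -7)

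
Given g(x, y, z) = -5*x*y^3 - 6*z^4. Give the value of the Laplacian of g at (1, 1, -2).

-318

∂²g/∂x² = 0
∂²g/∂y² = -30*x*y
∂²g/∂z² = -72*z^2
∇²g = -30*x*y - 72*z^2
At (1, 1, -2): -318.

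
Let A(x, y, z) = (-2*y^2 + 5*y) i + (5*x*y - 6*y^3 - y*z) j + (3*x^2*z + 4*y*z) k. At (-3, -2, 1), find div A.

∂A₁/∂x = 0
∂A₂/∂y = 5*x - 18*y^2 - z
∂A₃/∂z = 3*x^2 + 4*y
∇·A = 3*x^2 + 5*x - 18*y^2 + 4*y - z
At (-3, -2, 1): -69.

-69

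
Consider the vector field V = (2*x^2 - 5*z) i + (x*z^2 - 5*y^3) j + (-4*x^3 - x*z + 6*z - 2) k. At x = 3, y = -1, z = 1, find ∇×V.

(∇×V)₁ = ∂V₃/∂y − ∂V₂/∂z = -2*x*z
(∇×V)₂ = ∂V₁/∂z − ∂V₃/∂x = 12*x^2 + z - 5
(∇×V)₃ = ∂V₂/∂x − ∂V₁/∂y = z^2
∇×V = (-2*x*z, 12*x^2 + z - 5, z^2)
At (3, -1, 1): (-6, 104, 1).

(-6, 104, 1)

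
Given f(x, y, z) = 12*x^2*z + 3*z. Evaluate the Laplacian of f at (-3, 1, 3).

∂²f/∂x² = 24*z
∂²f/∂y² = 0
∂²f/∂z² = 0
∇²f = 24*z
At (-3, 1, 3): 72.

72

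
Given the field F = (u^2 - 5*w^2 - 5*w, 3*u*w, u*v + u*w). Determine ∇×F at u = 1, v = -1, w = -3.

(∇×F)₁ = ∂F₃/∂v − ∂F₂/∂w = -2*u
(∇×F)₂ = ∂F₁/∂w − ∂F₃/∂u = -v - 11*w - 5
(∇×F)₃ = ∂F₂/∂u − ∂F₁/∂v = 3*w
∇×F = (-2*u, -v - 11*w - 5, 3*w)
At (1, -1, -3): (-2, 29, -9).

(-2, 29, -9)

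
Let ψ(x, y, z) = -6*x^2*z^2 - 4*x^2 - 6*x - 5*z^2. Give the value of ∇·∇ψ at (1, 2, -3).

∂²ψ/∂x² = -4*(3*z^2 + 2)
∂²ψ/∂y² = 0
∂²ψ/∂z² = -2*(6*x^2 + 5)
∇²ψ = -12*x^2 - 12*z^2 - 18
At (1, 2, -3): -138.

-138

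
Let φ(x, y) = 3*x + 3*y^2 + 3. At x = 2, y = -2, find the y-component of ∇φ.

-12

(∇φ)_2 = ∂φ/∂y = 6*y
At (2, -2): -12.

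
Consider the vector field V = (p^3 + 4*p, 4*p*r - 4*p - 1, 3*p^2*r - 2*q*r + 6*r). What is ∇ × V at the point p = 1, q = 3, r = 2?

(∇×V)₁ = ∂V₃/∂q − ∂V₂/∂r = -4*p - 2*r
(∇×V)₂ = ∂V₁/∂r − ∂V₃/∂p = -6*p*r
(∇×V)₃ = ∂V₂/∂p − ∂V₁/∂q = 4*r - 4
∇×V = (-4*p - 2*r, -6*p*r, 4*r - 4)
At (1, 3, 2): (-8, -12, 4).

(-8, -12, 4)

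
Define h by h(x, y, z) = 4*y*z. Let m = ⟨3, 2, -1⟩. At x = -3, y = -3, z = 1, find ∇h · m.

∂h/∂x = 0
∂h/∂y = 4*z
∂h/∂z = 4*y
∇h at (-3, -3, 1) = (0, 4, -12)
∇h · m = (0)(3) + (4)(2) + (-12)(-1) = 20

20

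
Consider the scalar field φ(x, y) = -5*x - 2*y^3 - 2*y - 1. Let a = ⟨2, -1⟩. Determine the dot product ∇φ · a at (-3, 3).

46

∂φ/∂x = -5
∂φ/∂y = -6*y^2 - 2
∇φ at (-3, 3) = (-5, -56)
∇φ · a = (-5)(2) + (-56)(-1) = 46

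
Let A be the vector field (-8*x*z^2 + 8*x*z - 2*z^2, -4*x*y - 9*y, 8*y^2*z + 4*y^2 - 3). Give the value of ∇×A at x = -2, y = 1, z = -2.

(∇×A)₁ = ∂A₃/∂y − ∂A₂/∂z = 16*y*z + 8*y
(∇×A)₂ = ∂A₁/∂z − ∂A₃/∂x = -16*x*z + 8*x - 4*z
(∇×A)₃ = ∂A₂/∂x − ∂A₁/∂y = -4*y
∇×A = (16*y*z + 8*y, -16*x*z + 8*x - 4*z, -4*y)
At (-2, 1, -2): (-24, -72, -4).

(-24, -72, -4)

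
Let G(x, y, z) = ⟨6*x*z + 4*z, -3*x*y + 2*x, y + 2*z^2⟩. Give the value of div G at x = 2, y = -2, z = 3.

24

∂G₁/∂x = 6*z
∂G₂/∂y = -3*x
∂G₃/∂z = 4*z
∇·G = -3*x + 10*z
At (2, -2, 3): 24.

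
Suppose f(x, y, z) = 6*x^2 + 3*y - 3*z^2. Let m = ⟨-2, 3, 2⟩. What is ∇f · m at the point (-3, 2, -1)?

∂f/∂x = 12*x
∂f/∂y = 3
∂f/∂z = -6*z
∇f at (-3, 2, -1) = (-36, 3, 6)
∇f · m = (-36)(-2) + (3)(3) + (6)(2) = 93

93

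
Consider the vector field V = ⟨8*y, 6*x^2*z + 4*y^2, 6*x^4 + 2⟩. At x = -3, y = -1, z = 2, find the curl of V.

(-54, 648, -80)

(∇×V)₁ = ∂V₃/∂y − ∂V₂/∂z = -6*x^2
(∇×V)₂ = ∂V₁/∂z − ∂V₃/∂x = -24*x^3
(∇×V)₃ = ∂V₂/∂x − ∂V₁/∂y = 12*x*z - 8
∇×V = (-6*x^2, -24*x^3, 12*x*z - 8)
At (-3, -1, 2): (-54, 648, -80).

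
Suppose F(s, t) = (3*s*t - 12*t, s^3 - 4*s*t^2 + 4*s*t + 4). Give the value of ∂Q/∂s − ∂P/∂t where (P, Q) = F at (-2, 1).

30

∂F₂/∂s = 3*s^2 - 4*t^2 + 4*t
∂F₁/∂t = 3*s - 12
Scalar curl = 3*s^2 - 3*s - 4*t^2 + 4*t + 12
At (-2, 1): 30.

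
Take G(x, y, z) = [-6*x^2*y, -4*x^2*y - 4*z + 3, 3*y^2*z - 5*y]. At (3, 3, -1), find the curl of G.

(-19, 0, -18)

(∇×G)₁ = ∂G₃/∂y − ∂G₂/∂z = 6*y*z - 1
(∇×G)₂ = ∂G₁/∂z − ∂G₃/∂x = 0
(∇×G)₃ = ∂G₂/∂x − ∂G₁/∂y = 6*x^2 - 8*x*y
∇×G = (6*y*z - 1, 0, 6*x^2 - 8*x*y)
At (3, 3, -1): (-19, 0, -18).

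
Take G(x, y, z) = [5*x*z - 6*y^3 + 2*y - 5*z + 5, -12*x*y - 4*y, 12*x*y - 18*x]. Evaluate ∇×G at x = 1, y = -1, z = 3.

(12, 30, 28)

(∇×G)₁ = ∂G₃/∂y − ∂G₂/∂z = 12*x
(∇×G)₂ = ∂G₁/∂z − ∂G₃/∂x = 5*x - 12*y + 13
(∇×G)₃ = ∂G₂/∂x − ∂G₁/∂y = 18*y^2 - 12*y - 2
∇×G = (12*x, 5*x - 12*y + 13, 18*y^2 - 12*y - 2)
At (1, -1, 3): (12, 30, 28).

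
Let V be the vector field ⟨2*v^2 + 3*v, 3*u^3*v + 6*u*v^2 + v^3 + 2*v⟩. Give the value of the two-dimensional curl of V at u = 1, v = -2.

11

∂V₂/∂u = 9*u^2*v + 6*v^2
∂V₁/∂v = 4*v + 3
Scalar curl = 9*u^2*v + 6*v^2 - 4*v - 3
At (1, -2): 11.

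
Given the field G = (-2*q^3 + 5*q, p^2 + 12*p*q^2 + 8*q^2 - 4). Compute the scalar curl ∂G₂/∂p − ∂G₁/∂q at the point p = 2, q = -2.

∂G₂/∂p = 2*p + 12*q^2
∂G₁/∂q = -6*q^2 + 5
Scalar curl = 2*p + 18*q^2 - 5
At (2, -2): 71.

71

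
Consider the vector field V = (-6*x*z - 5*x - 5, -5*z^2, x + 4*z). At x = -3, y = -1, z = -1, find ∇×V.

(-10, 17, 0)

(∇×V)₁ = ∂V₃/∂y − ∂V₂/∂z = 10*z
(∇×V)₂ = ∂V₁/∂z − ∂V₃/∂x = -6*x - 1
(∇×V)₃ = ∂V₂/∂x − ∂V₁/∂y = 0
∇×V = (10*z, -6*x - 1, 0)
At (-3, -1, -1): (-10, 17, 0).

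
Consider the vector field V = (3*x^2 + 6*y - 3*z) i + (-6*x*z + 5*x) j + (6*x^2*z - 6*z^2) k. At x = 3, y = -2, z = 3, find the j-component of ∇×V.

(∇×V)_2 = ∂V₁/∂z − ∂V₃/∂x
= -3 − (12*x*z)
= -12*x*z - 3
At (3, -2, 3): -111.

-111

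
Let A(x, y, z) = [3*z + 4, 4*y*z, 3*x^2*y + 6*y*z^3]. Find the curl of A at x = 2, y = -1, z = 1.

(∇×A)₁ = ∂A₃/∂y − ∂A₂/∂z = 3*x^2 - 4*y + 6*z^3
(∇×A)₂ = ∂A₁/∂z − ∂A₃/∂x = -6*x*y + 3
(∇×A)₃ = ∂A₂/∂x − ∂A₁/∂y = 0
∇×A = (3*x^2 - 4*y + 6*z^3, -6*x*y + 3, 0)
At (2, -1, 1): (22, 15, 0).

(22, 15, 0)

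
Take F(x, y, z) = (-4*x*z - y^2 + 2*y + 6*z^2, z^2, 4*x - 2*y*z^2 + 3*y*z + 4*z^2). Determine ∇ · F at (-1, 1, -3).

3

∂F₁/∂x = -4*z
∂F₂/∂y = 0
∂F₃/∂z = -4*y*z + 3*y + 8*z
∇·F = -4*y*z + 3*y + 4*z
At (-1, 1, -3): 3.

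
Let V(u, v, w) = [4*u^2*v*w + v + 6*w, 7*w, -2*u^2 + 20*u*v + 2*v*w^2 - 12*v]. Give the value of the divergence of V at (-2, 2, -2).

∂V₁/∂u = 8*u*v*w
∂V₂/∂v = 0
∂V₃/∂w = 4*v*w
∇·V = 8*u*v*w + 4*v*w
At (-2, 2, -2): 48.

48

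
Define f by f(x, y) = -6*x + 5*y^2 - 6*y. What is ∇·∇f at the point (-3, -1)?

10

∂²f/∂x² = 0
∂²f/∂y² = 10
∇²f = 10
At (-3, -1): 10.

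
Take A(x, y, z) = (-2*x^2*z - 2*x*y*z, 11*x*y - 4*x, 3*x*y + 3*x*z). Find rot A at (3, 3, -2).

(9, -39, 17)

(∇×A)₁ = ∂A₃/∂y − ∂A₂/∂z = 3*x
(∇×A)₂ = ∂A₁/∂z − ∂A₃/∂x = -2*x^2 - 2*x*y - 3*y - 3*z
(∇×A)₃ = ∂A₂/∂x − ∂A₁/∂y = 2*x*z + 11*y - 4
∇×A = (3*x, -2*x^2 - 2*x*y - 3*y - 3*z, 2*x*z + 11*y - 4)
At (3, 3, -2): (9, -39, 17).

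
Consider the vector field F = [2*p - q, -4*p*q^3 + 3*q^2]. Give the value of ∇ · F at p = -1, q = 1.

∂F₁/∂p = 2
∂F₂/∂q = -12*p*q^2 + 6*q
∇·F = -12*p*q^2 + 6*q + 2
At (-1, 1): 20.

20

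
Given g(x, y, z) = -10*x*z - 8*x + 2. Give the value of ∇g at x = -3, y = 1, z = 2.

(-28, 0, 30)

∂g/∂x = -10*z - 8
∂g/∂y = 0
∂g/∂z = -10*x
∇g = (-10*z - 8, 0, -10*x)
At (-3, 1, 2): (-28, 0, 30).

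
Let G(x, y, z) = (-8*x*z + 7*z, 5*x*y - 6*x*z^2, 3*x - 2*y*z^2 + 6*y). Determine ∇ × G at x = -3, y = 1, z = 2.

(-74, 28, -19)

(∇×G)₁ = ∂G₃/∂y − ∂G₂/∂z = 12*x*z - 2*z^2 + 6
(∇×G)₂ = ∂G₁/∂z − ∂G₃/∂x = -8*x + 4
(∇×G)₃ = ∂G₂/∂x − ∂G₁/∂y = 5*y - 6*z^2
∇×G = (12*x*z - 2*z^2 + 6, -8*x + 4, 5*y - 6*z^2)
At (-3, 1, 2): (-74, 28, -19).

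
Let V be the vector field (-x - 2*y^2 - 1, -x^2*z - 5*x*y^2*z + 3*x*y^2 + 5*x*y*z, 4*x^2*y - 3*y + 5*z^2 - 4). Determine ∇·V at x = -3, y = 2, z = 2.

73

∂V₁/∂x = -1
∂V₂/∂y = -10*x*y*z + 6*x*y + 5*x*z
∂V₃/∂z = 10*z
∇·V = -10*x*y*z + 6*x*y + 5*x*z + 10*z - 1
At (-3, 2, 2): 73.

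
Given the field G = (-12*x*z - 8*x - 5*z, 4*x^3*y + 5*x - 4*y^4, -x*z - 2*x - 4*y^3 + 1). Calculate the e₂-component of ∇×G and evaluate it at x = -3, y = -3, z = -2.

31

(∇×G)_2 = ∂G₁/∂z − ∂G₃/∂x
= -12*x - 5 − (-z - 2)
= -12*x + z - 3
At (-3, -3, -2): 31.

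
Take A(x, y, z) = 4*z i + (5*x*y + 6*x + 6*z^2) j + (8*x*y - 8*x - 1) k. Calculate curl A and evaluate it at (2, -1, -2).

(∇×A)₁ = ∂A₃/∂y − ∂A₂/∂z = 8*x - 12*z
(∇×A)₂ = ∂A₁/∂z − ∂A₃/∂x = -8*y + 12
(∇×A)₃ = ∂A₂/∂x − ∂A₁/∂y = 5*y + 6
∇×A = (8*x - 12*z, -8*y + 12, 5*y + 6)
At (2, -1, -2): (40, 20, 1).

(40, 20, 1)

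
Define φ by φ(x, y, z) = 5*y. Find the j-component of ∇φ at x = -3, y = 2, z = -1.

(∇φ)_2 = ∂φ/∂y = 5
At (-3, 2, -1): 5.

5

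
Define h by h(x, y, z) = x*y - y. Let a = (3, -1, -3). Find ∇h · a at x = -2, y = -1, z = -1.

∂h/∂x = y
∂h/∂y = x - 1
∂h/∂z = 0
∇h at (-2, -1, -1) = (-1, -3, 0)
∇h · a = (-1)(3) + (-3)(-1) + (0)(-3) = 0

0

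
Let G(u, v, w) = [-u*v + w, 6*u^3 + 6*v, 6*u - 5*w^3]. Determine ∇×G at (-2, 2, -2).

(∇×G)₁ = ∂G₃/∂v − ∂G₂/∂w = 0
(∇×G)₂ = ∂G₁/∂w − ∂G₃/∂u = -5
(∇×G)₃ = ∂G₂/∂u − ∂G₁/∂v = 18*u^2 + u
∇×G = (0, -5, 18*u^2 + u)
At (-2, 2, -2): (0, -5, 70).

(0, -5, 70)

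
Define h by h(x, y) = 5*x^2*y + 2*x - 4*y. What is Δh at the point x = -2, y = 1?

10

∂²h/∂x² = 10*y
∂²h/∂y² = 0
∇²h = 10*y
At (-2, 1): 10.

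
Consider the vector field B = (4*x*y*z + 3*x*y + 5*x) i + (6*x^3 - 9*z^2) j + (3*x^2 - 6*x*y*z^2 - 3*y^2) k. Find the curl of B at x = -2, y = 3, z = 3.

(144, 150, 102)

(∇×B)₁ = ∂B₃/∂y − ∂B₂/∂z = -6*x*z^2 - 6*y + 18*z
(∇×B)₂ = ∂B₁/∂z − ∂B₃/∂x = 4*x*y - 6*x + 6*y*z^2
(∇×B)₃ = ∂B₂/∂x − ∂B₁/∂y = 18*x^2 - 4*x*z - 3*x
∇×B = (-6*x*z^2 - 6*y + 18*z, 4*x*y - 6*x + 6*y*z^2, 18*x^2 - 4*x*z - 3*x)
At (-2, 3, 3): (144, 150, 102).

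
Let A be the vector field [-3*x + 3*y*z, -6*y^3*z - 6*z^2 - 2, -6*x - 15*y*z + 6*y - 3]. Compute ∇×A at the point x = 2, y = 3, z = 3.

(159, 15, -9)

(∇×A)₁ = ∂A₃/∂y − ∂A₂/∂z = 6*y^3 - 3*z + 6
(∇×A)₂ = ∂A₁/∂z − ∂A₃/∂x = 3*y + 6
(∇×A)₃ = ∂A₂/∂x − ∂A₁/∂y = -3*z
∇×A = (6*y^3 - 3*z + 6, 3*y + 6, -3*z)
At (2, 3, 3): (159, 15, -9).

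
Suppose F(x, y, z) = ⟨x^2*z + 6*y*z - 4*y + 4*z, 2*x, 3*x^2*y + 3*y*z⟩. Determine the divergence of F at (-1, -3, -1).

-7

∂F₁/∂x = 2*x*z
∂F₂/∂y = 0
∂F₃/∂z = 3*y
∇·F = 2*x*z + 3*y
At (-1, -3, -1): -7.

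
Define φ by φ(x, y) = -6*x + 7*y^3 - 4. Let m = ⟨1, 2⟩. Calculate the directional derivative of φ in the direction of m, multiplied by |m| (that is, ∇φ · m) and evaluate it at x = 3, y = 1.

36

∂φ/∂x = -6
∂φ/∂y = 21*y^2
∇φ at (3, 1) = (-6, 21)
∇φ · m = (-6)(1) + (21)(2) = 36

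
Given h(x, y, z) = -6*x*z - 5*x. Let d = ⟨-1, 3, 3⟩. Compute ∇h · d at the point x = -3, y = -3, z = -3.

∂h/∂x = -6*z - 5
∂h/∂y = 0
∂h/∂z = -6*x
∇h at (-3, -3, -3) = (13, 0, 18)
∇h · d = (13)(-1) + (0)(3) + (18)(3) = 41

41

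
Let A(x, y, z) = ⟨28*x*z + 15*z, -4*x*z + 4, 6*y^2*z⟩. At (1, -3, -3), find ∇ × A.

(∇×A)₁ = ∂A₃/∂y − ∂A₂/∂z = 4*x + 12*y*z
(∇×A)₂ = ∂A₁/∂z − ∂A₃/∂x = 28*x + 15
(∇×A)₃ = ∂A₂/∂x − ∂A₁/∂y = -4*z
∇×A = (4*x + 12*y*z, 28*x + 15, -4*z)
At (1, -3, -3): (112, 43, 12).

(112, 43, 12)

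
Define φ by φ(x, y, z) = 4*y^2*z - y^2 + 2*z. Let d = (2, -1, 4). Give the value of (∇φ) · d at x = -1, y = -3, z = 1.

∂φ/∂x = 0
∂φ/∂y = 8*y*z - 2*y
∂φ/∂z = 4*y^2 + 2
∇φ at (-1, -3, 1) = (0, -18, 38)
∇φ · d = (0)(2) + (-18)(-1) + (38)(4) = 170

170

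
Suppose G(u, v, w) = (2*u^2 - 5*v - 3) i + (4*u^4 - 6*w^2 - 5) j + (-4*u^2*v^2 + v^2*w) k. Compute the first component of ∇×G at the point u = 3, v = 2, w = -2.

-176

(∇×G)_1 = ∂G₃/∂v − ∂G₂/∂w
= -8*u^2*v + 2*v*w − (-12*w)
= -8*u^2*v + 2*v*w + 12*w
At (3, 2, -2): -176.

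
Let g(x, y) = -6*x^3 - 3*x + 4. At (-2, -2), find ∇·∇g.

72

∂²g/∂x² = -36*x
∂²g/∂y² = 0
∇²g = -36*x
At (-2, -2): 72.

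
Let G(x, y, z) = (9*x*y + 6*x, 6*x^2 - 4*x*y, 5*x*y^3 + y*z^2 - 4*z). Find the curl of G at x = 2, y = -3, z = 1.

(271, 135, 18)

(∇×G)₁ = ∂G₃/∂y − ∂G₂/∂z = 15*x*y^2 + z^2
(∇×G)₂ = ∂G₁/∂z − ∂G₃/∂x = -5*y^3
(∇×G)₃ = ∂G₂/∂x − ∂G₁/∂y = 3*x - 4*y
∇×G = (15*x*y^2 + z^2, -5*y^3, 3*x - 4*y)
At (2, -3, 1): (271, 135, 18).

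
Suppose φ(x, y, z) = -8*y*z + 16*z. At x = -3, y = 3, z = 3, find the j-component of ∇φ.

(∇φ)_2 = ∂φ/∂y = -8*z
At (-3, 3, 3): -24.

-24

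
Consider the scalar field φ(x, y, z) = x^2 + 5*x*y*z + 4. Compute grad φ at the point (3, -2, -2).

∂φ/∂x = 2*x + 5*y*z
∂φ/∂y = 5*x*z
∂φ/∂z = 5*x*y
∇φ = (2*x + 5*y*z, 5*x*z, 5*x*y)
At (3, -2, -2): (26, -30, -30).

(26, -30, -30)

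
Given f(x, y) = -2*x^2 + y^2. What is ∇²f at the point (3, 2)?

∂²f/∂x² = -4
∂²f/∂y² = 2
∇²f = -2
At (3, 2): -2.

-2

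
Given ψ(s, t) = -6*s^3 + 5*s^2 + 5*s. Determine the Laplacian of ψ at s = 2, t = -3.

∂²ψ/∂s² = 2*(-18*s + 5)
∂²ψ/∂t² = 0
∇²ψ = -36*s + 10
At (2, -3): -62.

-62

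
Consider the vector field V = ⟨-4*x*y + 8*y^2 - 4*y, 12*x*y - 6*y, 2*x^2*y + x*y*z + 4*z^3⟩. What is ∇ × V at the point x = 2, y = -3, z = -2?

(∇×V)₁ = ∂V₃/∂y − ∂V₂/∂z = 2*x^2 + x*z
(∇×V)₂ = ∂V₁/∂z − ∂V₃/∂x = -4*x*y - y*z
(∇×V)₃ = ∂V₂/∂x − ∂V₁/∂y = 4*x - 4*y + 4
∇×V = (2*x^2 + x*z, -4*x*y - y*z, 4*x - 4*y + 4)
At (2, -3, -2): (4, 18, 24).

(4, 18, 24)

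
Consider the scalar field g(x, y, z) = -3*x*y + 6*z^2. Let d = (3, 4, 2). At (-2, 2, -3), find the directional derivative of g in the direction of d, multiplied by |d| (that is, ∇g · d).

-66

∂g/∂x = -3*y
∂g/∂y = -3*x
∂g/∂z = 12*z
∇g at (-2, 2, -3) = (-6, 6, -36)
∇g · d = (-6)(3) + (6)(4) + (-36)(2) = -66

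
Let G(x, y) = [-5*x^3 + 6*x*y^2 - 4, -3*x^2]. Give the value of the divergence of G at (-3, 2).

-111

∂G₁/∂x = -15*x^2 + 6*y^2
∂G₂/∂y = 0
∇·G = -15*x^2 + 6*y^2
At (-3, 2): -111.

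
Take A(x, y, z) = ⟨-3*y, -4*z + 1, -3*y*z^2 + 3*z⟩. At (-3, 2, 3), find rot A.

(-23, 0, 3)

(∇×A)₁ = ∂A₃/∂y − ∂A₂/∂z = -3*z^2 + 4
(∇×A)₂ = ∂A₁/∂z − ∂A₃/∂x = 0
(∇×A)₃ = ∂A₂/∂x − ∂A₁/∂y = 3
∇×A = (-3*z^2 + 4, 0, 3)
At (-3, 2, 3): (-23, 0, 3).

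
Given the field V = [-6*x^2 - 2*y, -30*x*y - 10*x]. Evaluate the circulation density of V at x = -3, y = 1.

-38

∂V₂/∂x = -30*y - 10
∂V₁/∂y = -2
Scalar curl = -30*y - 8
At (-3, 1): -38.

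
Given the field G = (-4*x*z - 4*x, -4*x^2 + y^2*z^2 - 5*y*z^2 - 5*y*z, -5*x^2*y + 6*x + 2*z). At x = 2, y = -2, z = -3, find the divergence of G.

∂G₁/∂x = -4*z - 4
∂G₂/∂y = 2*y*z^2 - 5*z^2 - 5*z
∂G₃/∂z = 2
∇·G = 2*y*z^2 - 5*z^2 - 9*z - 2
At (2, -2, -3): -56.

-56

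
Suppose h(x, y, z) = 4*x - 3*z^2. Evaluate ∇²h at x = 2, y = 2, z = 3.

∂²h/∂x² = 0
∂²h/∂y² = 0
∂²h/∂z² = -6
∇²h = -6
At (2, 2, 3): -6.

-6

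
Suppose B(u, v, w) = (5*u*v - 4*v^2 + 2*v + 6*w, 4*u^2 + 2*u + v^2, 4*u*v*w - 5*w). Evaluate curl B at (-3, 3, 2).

(∇×B)₁ = ∂B₃/∂v − ∂B₂/∂w = 4*u*w
(∇×B)₂ = ∂B₁/∂w − ∂B₃/∂u = -4*v*w + 6
(∇×B)₃ = ∂B₂/∂u − ∂B₁/∂v = 3*u + 8*v
∇×B = (4*u*w, -4*v*w + 6, 3*u + 8*v)
At (-3, 3, 2): (-24, -18, 15).

(-24, -18, 15)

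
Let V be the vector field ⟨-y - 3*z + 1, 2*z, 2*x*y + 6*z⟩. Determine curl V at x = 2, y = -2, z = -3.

(∇×V)₁ = ∂V₃/∂y − ∂V₂/∂z = 2*x - 2
(∇×V)₂ = ∂V₁/∂z − ∂V₃/∂x = -2*y - 3
(∇×V)₃ = ∂V₂/∂x − ∂V₁/∂y = 1
∇×V = (2*x - 2, -2*y - 3, 1)
At (2, -2, -3): (2, 1, 1).

(2, 1, 1)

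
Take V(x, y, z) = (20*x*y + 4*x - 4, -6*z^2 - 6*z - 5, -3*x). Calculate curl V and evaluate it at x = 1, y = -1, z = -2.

(∇×V)₁ = ∂V₃/∂y − ∂V₂/∂z = 12*z + 6
(∇×V)₂ = ∂V₁/∂z − ∂V₃/∂x = 3
(∇×V)₃ = ∂V₂/∂x − ∂V₁/∂y = -20*x
∇×V = (12*z + 6, 3, -20*x)
At (1, -1, -2): (-18, 3, -20).

(-18, 3, -20)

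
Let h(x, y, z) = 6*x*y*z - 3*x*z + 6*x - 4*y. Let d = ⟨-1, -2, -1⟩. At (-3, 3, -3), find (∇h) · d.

∂h/∂x = 6*y*z - 3*z + 6
∂h/∂y = 6*x*z - 4
∂h/∂z = 6*x*y - 3*x
∇h at (-3, 3, -3) = (-39, 50, -45)
∇h · d = (-39)(-1) + (50)(-2) + (-45)(-1) = -16

-16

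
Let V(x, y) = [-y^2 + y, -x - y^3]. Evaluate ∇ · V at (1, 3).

∂V₁/∂x = 0
∂V₂/∂y = -3*y^2
∇·V = -3*y^2
At (1, 3): -27.

-27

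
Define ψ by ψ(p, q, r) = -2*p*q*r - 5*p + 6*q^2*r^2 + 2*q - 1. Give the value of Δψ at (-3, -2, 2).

∂²ψ/∂p² = 0
∂²ψ/∂q² = 12*r^2
∂²ψ/∂r² = 12*q^2
∇²ψ = 12*q^2 + 12*r^2
At (-3, -2, 2): 96.

96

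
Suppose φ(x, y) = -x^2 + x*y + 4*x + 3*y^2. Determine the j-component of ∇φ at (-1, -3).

-19

(∇φ)_2 = ∂φ/∂y = x + 6*y
At (-1, -3): -19.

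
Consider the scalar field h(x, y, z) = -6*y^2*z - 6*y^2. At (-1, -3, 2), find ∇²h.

-36

∂²h/∂x² = 0
∂²h/∂y² = -12*(z + 1)
∂²h/∂z² = 0
∇²h = -12*z - 12
At (-1, -3, 2): -36.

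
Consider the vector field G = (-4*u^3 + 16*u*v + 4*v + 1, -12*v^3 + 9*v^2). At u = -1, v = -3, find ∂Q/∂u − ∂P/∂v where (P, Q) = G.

12

∂G₂/∂u = 0
∂G₁/∂v = 16*u + 4
Scalar curl = -16*u - 4
At (-1, -3): 12.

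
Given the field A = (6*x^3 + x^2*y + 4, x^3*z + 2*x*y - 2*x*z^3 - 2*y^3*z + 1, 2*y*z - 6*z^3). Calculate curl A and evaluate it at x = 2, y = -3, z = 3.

(52, 0, -28)

(∇×A)₁ = ∂A₃/∂y − ∂A₂/∂z = -x^3 + 6*x*z^2 + 2*y^3 + 2*z
(∇×A)₂ = ∂A₁/∂z − ∂A₃/∂x = 0
(∇×A)₃ = ∂A₂/∂x − ∂A₁/∂y = 3*x^2*z - x^2 + 2*y - 2*z^3
∇×A = (-x^3 + 6*x*z^2 + 2*y^3 + 2*z, 0, 3*x^2*z - x^2 + 2*y - 2*z^3)
At (2, -3, 3): (52, 0, -28).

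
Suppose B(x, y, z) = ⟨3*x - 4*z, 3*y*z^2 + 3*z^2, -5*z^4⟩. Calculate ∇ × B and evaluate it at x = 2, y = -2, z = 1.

(∇×B)₁ = ∂B₃/∂y − ∂B₂/∂z = -6*y*z - 6*z
(∇×B)₂ = ∂B₁/∂z − ∂B₃/∂x = -4
(∇×B)₃ = ∂B₂/∂x − ∂B₁/∂y = 0
∇×B = (-6*y*z - 6*z, -4, 0)
At (2, -2, 1): (6, -4, 0).

(6, -4, 0)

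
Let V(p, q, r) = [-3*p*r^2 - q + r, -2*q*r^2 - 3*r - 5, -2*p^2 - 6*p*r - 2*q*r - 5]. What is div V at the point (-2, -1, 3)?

∂V₁/∂p = -3*r^2
∂V₂/∂q = -2*r^2
∂V₃/∂r = -6*p - 2*q
∇·V = -6*p - 2*q - 5*r^2
At (-2, -1, 3): -31.

-31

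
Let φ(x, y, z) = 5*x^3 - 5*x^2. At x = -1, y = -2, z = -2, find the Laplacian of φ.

∂²φ/∂x² = 10*(3*x - 1)
∂²φ/∂y² = 0
∂²φ/∂z² = 0
∇²φ = 30*x - 10
At (-1, -2, -2): -40.

-40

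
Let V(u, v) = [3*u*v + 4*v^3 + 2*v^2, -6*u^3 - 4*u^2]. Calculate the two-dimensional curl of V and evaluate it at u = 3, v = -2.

-235

∂V₂/∂u = -18*u^2 - 8*u
∂V₁/∂v = 3*u + 12*v^2 + 4*v
Scalar curl = -18*u^2 - 11*u - 12*v^2 - 4*v
At (3, -2): -235.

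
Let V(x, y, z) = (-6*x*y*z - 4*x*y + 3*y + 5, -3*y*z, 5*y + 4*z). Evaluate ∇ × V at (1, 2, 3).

(11, -12, 19)

(∇×V)₁ = ∂V₃/∂y − ∂V₂/∂z = 3*y + 5
(∇×V)₂ = ∂V₁/∂z − ∂V₃/∂x = -6*x*y
(∇×V)₃ = ∂V₂/∂x − ∂V₁/∂y = 6*x*z + 4*x - 3
∇×V = (3*y + 5, -6*x*y, 6*x*z + 4*x - 3)
At (1, 2, 3): (11, -12, 19).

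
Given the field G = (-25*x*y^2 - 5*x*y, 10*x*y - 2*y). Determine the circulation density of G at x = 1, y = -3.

∂G₂/∂x = 10*y
∂G₁/∂y = -50*x*y - 5*x
Scalar curl = 50*x*y + 5*x + 10*y
At (1, -3): -175.

-175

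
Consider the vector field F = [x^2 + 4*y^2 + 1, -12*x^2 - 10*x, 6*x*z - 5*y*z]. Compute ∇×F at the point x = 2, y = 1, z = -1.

(∇×F)₁ = ∂F₃/∂y − ∂F₂/∂z = -5*z
(∇×F)₂ = ∂F₁/∂z − ∂F₃/∂x = -6*z
(∇×F)₃ = ∂F₂/∂x − ∂F₁/∂y = -24*x - 8*y - 10
∇×F = (-5*z, -6*z, -24*x - 8*y - 10)
At (2, 1, -1): (5, 6, -66).

(5, 6, -66)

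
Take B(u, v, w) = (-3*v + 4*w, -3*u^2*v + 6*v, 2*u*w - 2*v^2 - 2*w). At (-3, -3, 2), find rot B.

(12, 0, -51)

(∇×B)₁ = ∂B₃/∂v − ∂B₂/∂w = -4*v
(∇×B)₂ = ∂B₁/∂w − ∂B₃/∂u = -2*w + 4
(∇×B)₃ = ∂B₂/∂u − ∂B₁/∂v = -6*u*v + 3
∇×B = (-4*v, -2*w + 4, -6*u*v + 3)
At (-3, -3, 2): (12, 0, -51).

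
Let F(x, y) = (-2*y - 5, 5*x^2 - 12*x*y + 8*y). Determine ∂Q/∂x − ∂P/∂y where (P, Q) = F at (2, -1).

34

∂F₂/∂x = 10*x - 12*y
∂F₁/∂y = -2
Scalar curl = 10*x - 12*y + 2
At (2, -1): 34.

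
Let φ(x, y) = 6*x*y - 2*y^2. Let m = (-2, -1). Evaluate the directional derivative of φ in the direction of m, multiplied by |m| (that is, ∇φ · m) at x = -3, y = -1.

26

∂φ/∂x = 6*y
∂φ/∂y = 6*x - 4*y
∇φ at (-3, -1) = (-6, -14)
∇φ · m = (-6)(-2) + (-14)(-1) = 26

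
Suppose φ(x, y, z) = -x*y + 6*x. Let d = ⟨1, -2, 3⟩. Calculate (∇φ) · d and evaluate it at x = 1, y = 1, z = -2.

∂φ/∂x = -y + 6
∂φ/∂y = -x
∂φ/∂z = 0
∇φ at (1, 1, -2) = (5, -1, 0)
∇φ · d = (5)(1) + (-1)(-2) + (0)(3) = 7

7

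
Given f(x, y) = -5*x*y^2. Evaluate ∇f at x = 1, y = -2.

(-20, 20)

∂f/∂x = -5*y^2
∂f/∂y = -10*x*y
∇f = (-5*y^2, -10*x*y)
At (1, -2): (-20, 20).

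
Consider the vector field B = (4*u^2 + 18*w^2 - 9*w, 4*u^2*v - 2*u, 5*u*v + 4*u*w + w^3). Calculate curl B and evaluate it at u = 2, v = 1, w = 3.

(10, 82, 14)

(∇×B)₁ = ∂B₃/∂v − ∂B₂/∂w = 5*u
(∇×B)₂ = ∂B₁/∂w − ∂B₃/∂u = -5*v + 32*w - 9
(∇×B)₃ = ∂B₂/∂u − ∂B₁/∂v = 8*u*v - 2
∇×B = (5*u, -5*v + 32*w - 9, 8*u*v - 2)
At (2, 1, 3): (10, 82, 14).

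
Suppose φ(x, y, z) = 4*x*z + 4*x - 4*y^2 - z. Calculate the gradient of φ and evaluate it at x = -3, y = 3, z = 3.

∂φ/∂x = 4*z + 4
∂φ/∂y = -8*y
∂φ/∂z = 4*x - 1
∇φ = (4*z + 4, -8*y, 4*x - 1)
At (-3, 3, 3): (16, -24, -13).

(16, -24, -13)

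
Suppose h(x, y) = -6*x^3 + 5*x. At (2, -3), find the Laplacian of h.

-72

∂²h/∂x² = -36*x
∂²h/∂y² = 0
∇²h = -36*x
At (2, -3): -72.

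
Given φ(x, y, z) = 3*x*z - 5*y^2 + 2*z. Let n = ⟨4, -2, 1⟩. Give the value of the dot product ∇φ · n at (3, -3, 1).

-37

∂φ/∂x = 3*z
∂φ/∂y = -10*y
∂φ/∂z = 3*x + 2
∇φ at (3, -3, 1) = (3, 30, 11)
∇φ · n = (3)(4) + (30)(-2) + (11)(1) = -37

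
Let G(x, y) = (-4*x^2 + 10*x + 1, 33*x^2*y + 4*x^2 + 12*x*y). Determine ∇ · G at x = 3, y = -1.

∂G₁/∂x = -8*x + 10
∂G₂/∂y = 33*x^2 + 12*x
∇·G = 33*x^2 + 4*x + 10
At (3, -1): 319.

319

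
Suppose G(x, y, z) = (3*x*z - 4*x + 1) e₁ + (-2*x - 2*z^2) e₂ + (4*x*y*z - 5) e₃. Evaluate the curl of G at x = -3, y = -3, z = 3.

(∇×G)₁ = ∂G₃/∂y − ∂G₂/∂z = 4*x*z + 4*z
(∇×G)₂ = ∂G₁/∂z − ∂G₃/∂x = 3*x - 4*y*z
(∇×G)₃ = ∂G₂/∂x − ∂G₁/∂y = -2
∇×G = (4*x*z + 4*z, 3*x - 4*y*z, -2)
At (-3, -3, 3): (-24, 27, -2).

(-24, 27, -2)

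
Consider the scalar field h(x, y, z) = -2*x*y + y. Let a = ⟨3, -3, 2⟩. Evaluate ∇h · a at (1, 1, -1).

∂h/∂x = -2*y
∂h/∂y = -2*x + 1
∂h/∂z = 0
∇h at (1, 1, -1) = (-2, -1, 0)
∇h · a = (-2)(3) + (-1)(-3) + (0)(2) = -3

-3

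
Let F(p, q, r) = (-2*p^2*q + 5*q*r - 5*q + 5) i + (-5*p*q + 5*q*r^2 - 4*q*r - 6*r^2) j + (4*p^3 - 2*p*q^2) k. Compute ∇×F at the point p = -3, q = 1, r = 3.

(22, -101, 3)

(∇×F)₁ = ∂F₃/∂q − ∂F₂/∂r = -4*p*q - 10*q*r + 4*q + 12*r
(∇×F)₂ = ∂F₁/∂r − ∂F₃/∂p = -12*p^2 + 2*q^2 + 5*q
(∇×F)₃ = ∂F₂/∂p − ∂F₁/∂q = 2*p^2 - 5*q - 5*r + 5
∇×F = (-4*p*q - 10*q*r + 4*q + 12*r, -12*p^2 + 2*q^2 + 5*q, 2*p^2 - 5*q - 5*r + 5)
At (-3, 1, 3): (22, -101, 3).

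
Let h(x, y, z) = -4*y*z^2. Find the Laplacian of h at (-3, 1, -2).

∂²h/∂x² = 0
∂²h/∂y² = 0
∂²h/∂z² = -8*y
∇²h = -8*y
At (-3, 1, -2): -8.

-8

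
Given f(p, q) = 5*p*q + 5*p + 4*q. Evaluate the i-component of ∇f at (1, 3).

(∇f)_1 = ∂f/∂p = 5*q + 5
At (1, 3): 20.

20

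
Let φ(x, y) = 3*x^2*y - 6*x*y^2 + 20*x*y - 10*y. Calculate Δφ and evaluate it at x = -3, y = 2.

48

∂²φ/∂x² = 6*y
∂²φ/∂y² = -12*x
∇²φ = -12*x + 6*y
At (-3, 2): 48.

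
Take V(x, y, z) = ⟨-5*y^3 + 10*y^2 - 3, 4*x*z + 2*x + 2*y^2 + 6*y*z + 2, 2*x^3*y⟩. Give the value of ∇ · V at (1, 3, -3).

∂V₁/∂x = 0
∂V₂/∂y = 4*y + 6*z
∂V₃/∂z = 0
∇·V = 4*y + 6*z
At (1, 3, -3): -6.

-6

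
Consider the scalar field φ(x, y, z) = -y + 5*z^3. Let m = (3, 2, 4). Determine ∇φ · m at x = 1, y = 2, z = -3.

538

∂φ/∂x = 0
∂φ/∂y = -1
∂φ/∂z = 15*z^2
∇φ at (1, 2, -3) = (0, -1, 135)
∇φ · m = (0)(3) + (-1)(2) + (135)(4) = 538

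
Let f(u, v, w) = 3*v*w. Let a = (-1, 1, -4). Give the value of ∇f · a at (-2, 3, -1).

-39

∂f/∂u = 0
∂f/∂v = 3*w
∂f/∂w = 3*v
∇f at (-2, 3, -1) = (0, -3, 9)
∇f · a = (0)(-1) + (-3)(1) + (9)(-4) = -39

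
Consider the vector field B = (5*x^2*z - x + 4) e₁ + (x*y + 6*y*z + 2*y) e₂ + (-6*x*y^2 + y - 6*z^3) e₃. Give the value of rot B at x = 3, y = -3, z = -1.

(127, 99, -3)

(∇×B)₁ = ∂B₃/∂y − ∂B₂/∂z = -12*x*y - 6*y + 1
(∇×B)₂ = ∂B₁/∂z − ∂B₃/∂x = 5*x^2 + 6*y^2
(∇×B)₃ = ∂B₂/∂x − ∂B₁/∂y = y
∇×B = (-12*x*y - 6*y + 1, 5*x^2 + 6*y^2, y)
At (3, -3, -1): (127, 99, -3).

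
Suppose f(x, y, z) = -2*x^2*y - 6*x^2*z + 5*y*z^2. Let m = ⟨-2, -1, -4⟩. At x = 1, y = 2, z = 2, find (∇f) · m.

-90

∂f/∂x = -4*x*y - 12*x*z
∂f/∂y = -2*x^2 + 5*z^2
∂f/∂z = -6*x^2 + 10*y*z
∇f at (1, 2, 2) = (-32, 18, 34)
∇f · m = (-32)(-2) + (18)(-1) + (34)(-4) = -90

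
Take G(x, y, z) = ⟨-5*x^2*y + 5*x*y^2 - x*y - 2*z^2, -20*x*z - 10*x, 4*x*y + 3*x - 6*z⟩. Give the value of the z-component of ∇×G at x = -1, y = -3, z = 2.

(∇×G)_3 = ∂G₂/∂x − ∂G₁/∂y
= -20*z - 10 − (-5*x^2 + 10*x*y - x)
= 5*x^2 - 10*x*y + x - 20*z - 10
At (-1, -3, 2): -76.

-76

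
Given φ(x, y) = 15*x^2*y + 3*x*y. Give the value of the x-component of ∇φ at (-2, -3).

(∇φ)_1 = ∂φ/∂x = 30*x*y + 3*y
At (-2, -3): 171.

171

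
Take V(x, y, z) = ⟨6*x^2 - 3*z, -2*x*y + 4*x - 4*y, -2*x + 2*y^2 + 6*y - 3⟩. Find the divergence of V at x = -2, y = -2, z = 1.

-24

∂V₁/∂x = 12*x
∂V₂/∂y = -2*x - 4
∂V₃/∂z = 0
∇·V = 10*x - 4
At (-2, -2, 1): -24.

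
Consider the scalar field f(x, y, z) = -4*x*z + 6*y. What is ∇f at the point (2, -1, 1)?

∂f/∂x = -4*z
∂f/∂y = 6
∂f/∂z = -4*x
∇f = (-4*z, 6, -4*x)
At (2, -1, 1): (-4, 6, -8).

(-4, 6, -8)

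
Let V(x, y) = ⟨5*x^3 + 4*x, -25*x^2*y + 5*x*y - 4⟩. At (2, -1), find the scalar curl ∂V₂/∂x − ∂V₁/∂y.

∂V₂/∂x = -50*x*y + 5*y
∂V₁/∂y = 0
Scalar curl = -50*x*y + 5*y
At (2, -1): 95.

95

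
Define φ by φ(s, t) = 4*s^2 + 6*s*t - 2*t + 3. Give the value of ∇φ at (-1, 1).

(-2, -8)

∂φ/∂s = 8*s + 6*t
∂φ/∂t = 6*s - 2
∇φ = (8*s + 6*t, 6*s - 2)
At (-1, 1): (-2, -8).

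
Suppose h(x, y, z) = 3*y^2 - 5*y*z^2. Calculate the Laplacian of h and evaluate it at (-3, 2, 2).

-14

∂²h/∂x² = 0
∂²h/∂y² = 6
∂²h/∂z² = -10*y
∇²h = -10*y + 6
At (-3, 2, 2): -14.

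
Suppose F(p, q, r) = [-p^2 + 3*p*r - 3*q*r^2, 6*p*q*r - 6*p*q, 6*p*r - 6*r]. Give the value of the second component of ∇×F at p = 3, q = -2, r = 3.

(∇×F)_2 = ∂F₁/∂r − ∂F₃/∂p
= 3*p - 6*q*r − (6*r)
= 3*p - 6*q*r - 6*r
At (3, -2, 3): 27.

27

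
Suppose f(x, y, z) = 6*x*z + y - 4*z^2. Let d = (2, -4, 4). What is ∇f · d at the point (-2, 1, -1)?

∂f/∂x = 6*z
∂f/∂y = 1
∂f/∂z = 6*x - 8*z
∇f at (-2, 1, -1) = (-6, 1, -4)
∇f · d = (-6)(2) + (1)(-4) + (-4)(4) = -32

-32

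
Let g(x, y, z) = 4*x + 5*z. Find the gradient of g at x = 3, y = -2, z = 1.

∂g/∂x = 4
∂g/∂y = 0
∂g/∂z = 5
∇g = (4, 0, 5)
At (3, -2, 1): (4, 0, 5).

(4, 0, 5)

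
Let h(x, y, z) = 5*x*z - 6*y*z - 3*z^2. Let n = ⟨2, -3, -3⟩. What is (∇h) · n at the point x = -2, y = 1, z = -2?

-44

∂h/∂x = 5*z
∂h/∂y = -6*z
∂h/∂z = 5*x - 6*y - 6*z
∇h at (-2, 1, -2) = (-10, 12, -4)
∇h · n = (-10)(2) + (12)(-3) + (-4)(-3) = -44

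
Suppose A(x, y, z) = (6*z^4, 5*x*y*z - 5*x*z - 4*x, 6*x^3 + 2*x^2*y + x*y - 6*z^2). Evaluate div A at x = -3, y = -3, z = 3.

∂A₁/∂x = 0
∂A₂/∂y = 5*x*z
∂A₃/∂z = -12*z
∇·A = 5*x*z - 12*z
At (-3, -3, 3): -81.

-81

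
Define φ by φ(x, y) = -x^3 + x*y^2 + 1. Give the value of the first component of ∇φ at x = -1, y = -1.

(∇φ)_1 = ∂φ/∂x = -3*x^2 + y^2
At (-1, -1): -2.

-2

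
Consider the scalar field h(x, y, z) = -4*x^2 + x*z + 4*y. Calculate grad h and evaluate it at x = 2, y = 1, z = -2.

∂h/∂x = -8*x + z
∂h/∂y = 4
∂h/∂z = x
∇h = (-8*x + z, 4, x)
At (2, 1, -2): (-18, 4, 2).

(-18, 4, 2)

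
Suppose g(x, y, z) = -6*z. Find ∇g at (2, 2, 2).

(0, 0, -6)

∂g/∂x = 0
∂g/∂y = 0
∂g/∂z = -6
∇g = (0, 0, -6)
At (2, 2, 2): (0, 0, -6).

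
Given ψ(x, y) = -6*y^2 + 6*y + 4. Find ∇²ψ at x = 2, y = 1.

∂²ψ/∂x² = 0
∂²ψ/∂y² = -12
∇²ψ = -12
At (2, 1): -12.

-12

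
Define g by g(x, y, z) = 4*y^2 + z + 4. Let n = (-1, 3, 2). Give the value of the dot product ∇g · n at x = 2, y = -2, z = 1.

-46

∂g/∂x = 0
∂g/∂y = 8*y
∂g/∂z = 1
∇g at (2, -2, 1) = (0, -16, 1)
∇g · n = (0)(-1) + (-16)(3) + (1)(2) = -46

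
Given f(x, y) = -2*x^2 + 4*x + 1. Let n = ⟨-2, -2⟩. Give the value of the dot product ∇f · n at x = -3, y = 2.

-32

∂f/∂x = -4*x + 4
∂f/∂y = 0
∇f at (-3, 2) = (16, 0)
∇f · n = (16)(-2) + (0)(-2) = -32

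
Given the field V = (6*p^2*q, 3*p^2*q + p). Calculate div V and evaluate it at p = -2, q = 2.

∂V₁/∂p = 12*p*q
∂V₂/∂q = 3*p^2
∇·V = 3*p^2 + 12*p*q
At (-2, 2): -36.

-36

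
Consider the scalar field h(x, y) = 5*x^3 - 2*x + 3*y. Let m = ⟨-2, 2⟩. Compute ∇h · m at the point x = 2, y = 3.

-110

∂h/∂x = 15*x^2 - 2
∂h/∂y = 3
∇h at (2, 3) = (58, 3)
∇h · m = (58)(-2) + (3)(2) = -110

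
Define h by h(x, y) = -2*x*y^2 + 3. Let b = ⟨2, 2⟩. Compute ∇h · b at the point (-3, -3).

-108

∂h/∂x = -2*y^2
∂h/∂y = -4*x*y
∇h at (-3, -3) = (-18, -36)
∇h · b = (-18)(2) + (-36)(2) = -108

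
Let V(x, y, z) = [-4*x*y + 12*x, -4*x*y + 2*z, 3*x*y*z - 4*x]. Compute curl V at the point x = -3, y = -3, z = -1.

(7, -5, 0)

(∇×V)₁ = ∂V₃/∂y − ∂V₂/∂z = 3*x*z - 2
(∇×V)₂ = ∂V₁/∂z − ∂V₃/∂x = -3*y*z + 4
(∇×V)₃ = ∂V₂/∂x − ∂V₁/∂y = 4*x - 4*y
∇×V = (3*x*z - 2, -3*y*z + 4, 4*x - 4*y)
At (-3, -3, -1): (7, -5, 0).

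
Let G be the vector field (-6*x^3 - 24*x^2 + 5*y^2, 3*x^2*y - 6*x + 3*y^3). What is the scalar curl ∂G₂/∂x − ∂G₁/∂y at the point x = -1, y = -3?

42

∂G₂/∂x = 6*x*y - 6
∂G₁/∂y = 10*y
Scalar curl = 6*x*y - 10*y - 6
At (-1, -3): 42.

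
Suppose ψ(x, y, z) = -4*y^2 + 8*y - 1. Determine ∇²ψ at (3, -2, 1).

-8

∂²ψ/∂x² = 0
∂²ψ/∂y² = -8
∂²ψ/∂z² = 0
∇²ψ = -8
At (3, -2, 1): -8.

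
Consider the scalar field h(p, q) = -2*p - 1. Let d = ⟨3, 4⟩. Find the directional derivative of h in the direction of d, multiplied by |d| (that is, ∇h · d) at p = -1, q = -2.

∂h/∂p = -2
∂h/∂q = 0
∇h at (-1, -2) = (-2, 0)
∇h · d = (-2)(3) + (0)(4) = -6

-6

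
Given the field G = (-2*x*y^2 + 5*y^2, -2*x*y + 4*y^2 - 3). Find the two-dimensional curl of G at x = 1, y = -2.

∂G₂/∂x = -2*y
∂G₁/∂y = -4*x*y + 10*y
Scalar curl = 4*x*y - 12*y
At (1, -2): 16.

16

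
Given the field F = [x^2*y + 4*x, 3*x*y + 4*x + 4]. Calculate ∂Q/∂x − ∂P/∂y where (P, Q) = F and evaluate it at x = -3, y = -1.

∂F₂/∂x = 3*y + 4
∂F₁/∂y = x^2
Scalar curl = -x^2 + 3*y + 4
At (-3, -1): -8.

-8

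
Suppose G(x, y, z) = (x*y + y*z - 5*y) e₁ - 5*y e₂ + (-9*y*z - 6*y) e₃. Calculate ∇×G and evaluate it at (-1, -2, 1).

(-15, -2, 5)

(∇×G)₁ = ∂G₃/∂y − ∂G₂/∂z = -9*z - 6
(∇×G)₂ = ∂G₁/∂z − ∂G₃/∂x = y
(∇×G)₃ = ∂G₂/∂x − ∂G₁/∂y = -x - z + 5
∇×G = (-9*z - 6, y, -x - z + 5)
At (-1, -2, 1): (-15, -2, 5).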